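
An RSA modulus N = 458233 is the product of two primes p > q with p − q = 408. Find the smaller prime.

Since p = q + 408, we have 458233 = q(q + 408), so q² + 408q − 458233 = 0.
Discriminant: 408² + 4·458233 = 166464 + 1832932 = 1999396; √1999396 = 1414.
q = (−408 + 1414)/2 = 503, and p = q + 408 = 911.
Check: 503 · 911 = 458233.

503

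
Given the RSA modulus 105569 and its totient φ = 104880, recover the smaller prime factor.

229

φ(n) = (p−1)(q−1) = n − (p+q) + 1, so p + q = 105569 − 104880 + 1 = 690.
p and q are the roots of t² − 690t + 105569 = 0.
Discriminant: 690² − 4·105569 = 476100 − 422276 = 53824; √53824 = 232.
q = (690 − 232)/2 = 229, p = (690 + 232)/2 = 461.
Check: 229 · 461 = 105569.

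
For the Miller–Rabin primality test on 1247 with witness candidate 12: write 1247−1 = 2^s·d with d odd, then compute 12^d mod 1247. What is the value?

1247 − 1 = 1246 = 2^1 · 623, so d = 623.
12^1 ≡ 12 (mod 1247)
12^2 ≡ 12^2 = 144 ≡ 144 (mod 1247)
12^4 ≡ 144^2 = 20736 ≡ 784 (mod 1247)
12^8 ≡ 784^2 = 614656 ≡ 1132 (mod 1247)
12^16 ≡ 1132^2 = 1281424 ≡ 755 (mod 1247)
12^32 ≡ 755^2 = 570025 ≡ 146 (mod 1247)
12^64 ≡ 146^2 = 21316 ≡ 117 (mod 1247)
12^128 ≡ 117^2 = 13689 ≡ 1219 (mod 1247)
12^256 ≡ 1219^2 = 1485961 ≡ 784 (mod 1247)
12^512 ≡ 784^2 = 614656 ≡ 1132 (mod 1247)
623 = 512 + 64 + 32 + 8 + 4 + 2 + 1 in binary powers of 2.
So 12^623 ≡ 1132 · 117 · 146 · 1132 · 784 · 144 · 12 ≡ 394 (mod 1247).
Squaring chain: 394; never reaches −1, so base 12 is a Miller–Rabin witness that 1247 is composite.

394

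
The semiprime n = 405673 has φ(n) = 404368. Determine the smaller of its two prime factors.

φ(n) = (p−1)(q−1) = n − (p+q) + 1, so p + q = 405673 − 404368 + 1 = 1306.
p and q are the roots of t² − 1306t + 405673 = 0.
Discriminant: 1306² − 4·405673 = 1705636 − 1622692 = 82944; √82944 = 288.
q = (1306 − 288)/2 = 509, p = (1306 + 288)/2 = 797.
Check: 509 · 797 = 405673.

509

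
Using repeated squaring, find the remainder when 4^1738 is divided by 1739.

995

4^1 ≡ 4 (mod 1739)
4^2 ≡ 4^2 = 16 ≡ 16 (mod 1739)
4^4 ≡ 16^2 = 256 ≡ 256 (mod 1739)
4^8 ≡ 256^2 = 65536 ≡ 1193 (mod 1739)
4^16 ≡ 1193^2 = 1423249 ≡ 747 (mod 1739)
4^32 ≡ 747^2 = 558009 ≡ 1529 (mod 1739)
4^64 ≡ 1529^2 = 2337841 ≡ 625 (mod 1739)
4^128 ≡ 625^2 = 390625 ≡ 1089 (mod 1739)
4^256 ≡ 1089^2 = 1185921 ≡ 1662 (mod 1739)
4^512 ≡ 1662^2 = 2762244 ≡ 712 (mod 1739)
4^1024 ≡ 712^2 = 506944 ≡ 895 (mod 1739)
1738 = 1024 + 512 + 128 + 64 + 8 + 2 in binary powers of 2.
So 4^1738 ≡ 895 · 712 · 1089 · 625 · 1193 · 16 ≡ 995 (mod 1739).
Since 995 ≠ 1, base 4 is a Fermat witness: 1739 is composite.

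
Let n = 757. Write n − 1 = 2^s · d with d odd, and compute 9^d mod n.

757 − 1 = 756 = 2^2 · 189, so d = 189.
9^1 ≡ 9 (mod 757)
9^2 ≡ 9^2 = 81 ≡ 81 (mod 757)
9^4 ≡ 81^2 = 6561 ≡ 505 (mod 757)
9^8 ≡ 505^2 = 255025 ≡ 673 (mod 757)
9^16 ≡ 673^2 = 452929 ≡ 243 (mod 757)
9^32 ≡ 243^2 = 59049 ≡ 3 (mod 757)
9^64 ≡ 3^2 = 9 ≡ 9 (mod 757)
9^128 ≡ 9^2 = 81 ≡ 81 (mod 757)
189 = 128 + 32 + 16 + 8 + 4 + 1 in binary powers of 2.
So 9^189 ≡ 81 · 3 · 243 · 673 · 505 · 9 ≡ 1 (mod 757).
Since 9^d ≡ 1 (mod 757), base 9 does not prove 757 composite.

1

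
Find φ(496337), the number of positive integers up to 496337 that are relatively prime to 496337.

464400

Factor: 496337 = 19 · 151 · 173.
φ(496337) = (19−1) · (151−1) · (173−1) = 18 · 150 · 172 = 464400.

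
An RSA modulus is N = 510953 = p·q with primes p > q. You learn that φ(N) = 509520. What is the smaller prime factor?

661

φ(n) = (p−1)(q−1) = n − (p+q) + 1, so p + q = 510953 − 509520 + 1 = 1434.
p and q are the roots of t² − 1434t + 510953 = 0.
Discriminant: 1434² − 4·510953 = 2056356 − 2043812 = 12544; √12544 = 112.
q = (1434 − 112)/2 = 661, p = (1434 + 112)/2 = 773.
Check: 661 · 773 = 510953.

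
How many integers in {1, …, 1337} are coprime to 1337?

Factor: 1337 = 7 · 191.
φ(1337) = (7−1) · (191−1) = 6 · 190 = 1140.

1140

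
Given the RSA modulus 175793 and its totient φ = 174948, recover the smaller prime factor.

367

φ(n) = (p−1)(q−1) = n − (p+q) + 1, so p + q = 175793 − 174948 + 1 = 846.
p and q are the roots of t² − 846t + 175793 = 0.
Discriminant: 846² − 4·175793 = 715716 − 703172 = 12544; √12544 = 112.
q = (846 − 112)/2 = 367, p = (846 + 112)/2 = 479.
Check: 367 · 479 = 175793.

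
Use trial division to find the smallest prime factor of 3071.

37

3071 is odd.
Digit sum 11, not divisible by 3.
Ends in 1: not divisible by 5.
7: 3071 = 7·438 + 5
11: 3071 = 11·279 + 2
13: 3071 = 13·236 + 3
17: 3071 = 17·180 + 11
19: 3071 = 19·161 + 12
23: 3071 = 23·133 + 12
29: 3071 = 29·105 + 26
31: 3071 = 31·99 + 2
37: 3071 = 37·83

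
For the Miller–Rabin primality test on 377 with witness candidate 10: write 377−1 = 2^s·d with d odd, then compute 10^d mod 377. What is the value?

377 − 1 = 376 = 2^3 · 47, so d = 47.
10^1 ≡ 10 (mod 377)
10^2 ≡ 10^2 = 100 ≡ 100 (mod 377)
10^4 ≡ 100^2 = 10000 ≡ 198 (mod 377)
10^8 ≡ 198^2 = 39204 ≡ 373 (mod 377)
10^16 ≡ 373^2 = 139129 ≡ 16 (mod 377)
10^32 ≡ 16^2 = 256 ≡ 256 (mod 377)
47 = 32 + 8 + 4 + 2 + 1 in binary powers of 2.
So 10^47 ≡ 256 · 373 · 198 · 100 · 10 ≡ 108 (mod 377).
Squaring chain: 108 → 354 → 152; never reaches −1, so base 10 is a Miller–Rabin witness that 377 is composite.

108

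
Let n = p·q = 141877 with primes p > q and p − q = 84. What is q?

Since p = q + 84, we have 141877 = q(q + 84), so q² + 84q − 141877 = 0.
Discriminant: 84² + 4·141877 = 7056 + 567508 = 574564; √574564 = 758.
q = (−84 + 758)/2 = 337, and p = q + 84 = 421.
Check: 337 · 421 = 141877.

337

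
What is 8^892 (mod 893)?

68

8^1 ≡ 8 (mod 893)
8^2 ≡ 8^2 = 64 ≡ 64 (mod 893)
8^4 ≡ 64^2 = 4096 ≡ 524 (mod 893)
8^8 ≡ 524^2 = 274576 ≡ 425 (mod 893)
8^16 ≡ 425^2 = 180625 ≡ 239 (mod 893)
8^32 ≡ 239^2 = 57121 ≡ 862 (mod 893)
8^64 ≡ 862^2 = 743044 ≡ 68 (mod 893)
8^128 ≡ 68^2 = 4624 ≡ 159 (mod 893)
8^256 ≡ 159^2 = 25281 ≡ 277 (mod 893)
8^512 ≡ 277^2 = 76729 ≡ 824 (mod 893)
892 = 512 + 256 + 64 + 32 + 16 + 8 + 4 in binary powers of 2.
So 8^892 ≡ 824 · 277 · 68 · 862 · 239 · 425 · 524 ≡ 68 (mod 893).
Since 68 ≠ 1, base 8 is a Fermat witness: 893 is composite.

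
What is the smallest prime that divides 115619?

7

115619 is odd.
Digit sum 23, not divisible by 3.
Ends in 9: not divisible by 5.
7: 115619 = 7·16517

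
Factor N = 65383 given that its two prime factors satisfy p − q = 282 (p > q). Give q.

Since p = q + 282, we have 65383 = q(q + 282), so q² + 282q − 65383 = 0.
Discriminant: 282² + 4·65383 = 79524 + 261532 = 341056; √341056 = 584.
q = (−282 + 584)/2 = 151, and p = q + 282 = 433.
Check: 151 · 433 = 65383.

151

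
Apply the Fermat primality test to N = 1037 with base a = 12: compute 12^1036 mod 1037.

12^1 ≡ 12 (mod 1037)
12^2 ≡ 12^2 = 144 ≡ 144 (mod 1037)
12^4 ≡ 144^2 = 20736 ≡ 1033 (mod 1037)
12^8 ≡ 1033^2 = 1067089 ≡ 16 (mod 1037)
12^16 ≡ 16^2 = 256 ≡ 256 (mod 1037)
12^32 ≡ 256^2 = 65536 ≡ 205 (mod 1037)
12^64 ≡ 205^2 = 42025 ≡ 545 (mod 1037)
12^128 ≡ 545^2 = 297025 ≡ 443 (mod 1037)
12^256 ≡ 443^2 = 196249 ≡ 256 (mod 1037)
12^512 ≡ 256^2 = 65536 ≡ 205 (mod 1037)
12^1024 ≡ 205^2 = 42025 ≡ 545 (mod 1037)
1036 = 1024 + 8 + 4 in binary powers of 2.
So 12^1036 ≡ 545 · 16 · 1033 ≡ 378 (mod 1037).
Since 378 ≠ 1, base 12 is a Fermat witness: 1037 is composite.

378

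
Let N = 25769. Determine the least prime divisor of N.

73

25769 is odd.
Digit sum 29, not divisible by 3.
Ends in 9: not divisible by 5.
7: 25769 = 7·3681 + 2
11: 25769 = 11·2342 + 7
13: 25769 = 13·1982 + 3
17: 25769 = 17·1515 + 14
19: 25769 = 19·1356 + 5
23: 25769 = 23·1120 + 9
29: 25769 = 29·888 + 17
31: 25769 = 31·831 + 8
37: 25769 = 37·696 + 17
41: 25769 = 41·628 + 21
43: 25769 = 43·599 + 12
47: 25769 = 47·548 + 13
53: 25769 = 53·486 + 11
59: 25769 = 59·436 + 45
61: 25769 = 61·422 + 27
67: 25769 = 67·384 + 41
71: 25769 = 71·362 + 67
73: 25769 = 73·353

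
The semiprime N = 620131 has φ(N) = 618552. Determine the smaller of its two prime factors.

727

φ(n) = (p−1)(q−1) = n − (p+q) + 1, so p + q = 620131 − 618552 + 1 = 1580.
p and q are the roots of t² − 1580t + 620131 = 0.
Discriminant: 1580² − 4·620131 = 2496400 − 2480524 = 15876; √15876 = 126.
q = (1580 − 126)/2 = 727, p = (1580 + 126)/2 = 853.
Check: 727 · 853 = 620131.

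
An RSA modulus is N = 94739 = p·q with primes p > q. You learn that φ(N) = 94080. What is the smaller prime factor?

φ(n) = (p−1)(q−1) = n − (p+q) + 1, so p + q = 94739 − 94080 + 1 = 660.
p and q are the roots of t² − 660t + 94739 = 0.
Discriminant: 660² − 4·94739 = 435600 − 378956 = 56644; √56644 = 238.
q = (660 − 238)/2 = 211, p = (660 + 238)/2 = 449.
Check: 211 · 449 = 94739.

211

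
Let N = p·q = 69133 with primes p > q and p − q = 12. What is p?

Since p = q + 12, we have 69133 = q(q + 12), so q² + 12q − 69133 = 0.
Discriminant: 12² + 4·69133 = 144 + 276532 = 276676; √276676 = 526.
q = (−12 + 526)/2 = 257, and p = q + 12 = 269.
Check: 257 · 269 = 69133.

269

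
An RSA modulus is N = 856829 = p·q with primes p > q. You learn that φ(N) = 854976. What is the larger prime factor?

φ(n) = (p−1)(q−1) = n − (p+q) + 1, so p + q = 856829 − 854976 + 1 = 1854.
p and q are the roots of t² − 1854t + 856829 = 0.
Discriminant: 1854² − 4·856829 = 3437316 − 3427316 = 10000; √10000 = 100.
q = (1854 − 100)/2 = 877, p = (1854 + 100)/2 = 977.
Check: 877 · 977 = 856829.

977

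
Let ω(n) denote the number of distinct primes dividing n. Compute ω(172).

2

172 = 2^2 · 43
172 = 2^2 · 43, which has 2 distinct prime factors.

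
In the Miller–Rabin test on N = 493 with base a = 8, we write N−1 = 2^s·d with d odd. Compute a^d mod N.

493 − 1 = 492 = 2^2 · 123, so d = 123.
8^1 ≡ 8 (mod 493)
8^2 ≡ 8^2 = 64 ≡ 64 (mod 493)
8^4 ≡ 64^2 = 4096 ≡ 152 (mod 493)
8^8 ≡ 152^2 = 23104 ≡ 426 (mod 493)
8^16 ≡ 426^2 = 181476 ≡ 52 (mod 493)
8^32 ≡ 52^2 = 2704 ≡ 239 (mod 493)
8^64 ≡ 239^2 = 57121 ≡ 426 (mod 493)
123 = 64 + 32 + 16 + 8 + 2 + 1 in binary powers of 2.
So 8^123 ≡ 426 · 239 · 52 · 426 · 64 · 8 ≡ 206 (mod 493).
Squaring chain: 206 → 38; never reaches −1, so base 8 is a Miller–Rabin witness that 493 is composite.

206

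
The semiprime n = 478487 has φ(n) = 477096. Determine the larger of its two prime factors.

773

φ(n) = (p−1)(q−1) = n − (p+q) + 1, so p + q = 478487 − 477096 + 1 = 1392.
p and q are the roots of t² − 1392t + 478487 = 0.
Discriminant: 1392² − 4·478487 = 1937664 − 1913948 = 23716; √23716 = 154.
q = (1392 − 154)/2 = 619, p = (1392 + 154)/2 = 773.
Check: 619 · 773 = 478487.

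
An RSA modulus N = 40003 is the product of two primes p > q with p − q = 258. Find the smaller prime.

Since p = q + 258, we have 40003 = q(q + 258), so q² + 258q − 40003 = 0.
Discriminant: 258² + 4·40003 = 66564 + 160012 = 226576; √226576 = 476.
q = (−258 + 476)/2 = 109, and p = q + 258 = 367.
Check: 109 · 367 = 40003.

109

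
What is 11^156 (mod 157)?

1

11^1 ≡ 11 (mod 157)
11^2 ≡ 11^2 = 121 ≡ 121 (mod 157)
11^4 ≡ 121^2 = 14641 ≡ 40 (mod 157)
11^8 ≡ 40^2 = 1600 ≡ 30 (mod 157)
11^16 ≡ 30^2 = 900 ≡ 115 (mod 157)
11^32 ≡ 115^2 = 13225 ≡ 37 (mod 157)
11^64 ≡ 37^2 = 1369 ≡ 113 (mod 157)
11^128 ≡ 113^2 = 12769 ≡ 52 (mod 157)
156 = 128 + 16 + 8 + 4 in binary powers of 2.
So 11^156 ≡ 52 · 115 · 30 · 40 ≡ 1 (mod 157).
Since the result is 1, base 11 gives no evidence that 157 is composite.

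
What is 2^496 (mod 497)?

135

2^1 ≡ 2 (mod 497)
2^2 ≡ 2^2 = 4 ≡ 4 (mod 497)
2^4 ≡ 4^2 = 16 ≡ 16 (mod 497)
2^8 ≡ 16^2 = 256 ≡ 256 (mod 497)
2^16 ≡ 256^2 = 65536 ≡ 429 (mod 497)
2^32 ≡ 429^2 = 184041 ≡ 151 (mod 497)
2^64 ≡ 151^2 = 22801 ≡ 436 (mod 497)
2^128 ≡ 436^2 = 190096 ≡ 242 (mod 497)
2^256 ≡ 242^2 = 58564 ≡ 415 (mod 497)
496 = 256 + 128 + 64 + 32 + 16 in binary powers of 2.
So 2^496 ≡ 415 · 242 · 436 · 151 · 429 ≡ 135 (mod 497).
Since 135 ≠ 1, base 2 is a Fermat witness: 497 is composite.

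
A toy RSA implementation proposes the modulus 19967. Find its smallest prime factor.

19967 is odd.
Digit sum 32, not divisible by 3.
Ends in 7: not divisible by 5.
7: 19967 = 7·2852 + 3
11: 19967 = 11·1815 + 2
13: 19967 = 13·1535 + 12
17: 19967 = 17·1174 + 9
19: 19967 = 19·1050 + 17
23: 19967 = 23·868 + 3
29: 19967 = 29·688 + 15
31: 19967 = 31·644 + 3
37: 19967 = 37·539 + 24
41: 19967 = 41·487

41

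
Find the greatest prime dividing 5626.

97

5626 = 2 · 2813
2813 = 29 · 97
97 is prime.
So 5626 = 2 · 29 · 97; the largest prime factor is 97.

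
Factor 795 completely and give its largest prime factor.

53

795 = 3 · 265
265 = 5 · 53
53 is prime.
So 795 = 3 · 5 · 53; the largest prime factor is 53.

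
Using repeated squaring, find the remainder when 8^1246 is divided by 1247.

8^1 ≡ 8 (mod 1247)
8^2 ≡ 8^2 = 64 ≡ 64 (mod 1247)
8^4 ≡ 64^2 = 4096 ≡ 355 (mod 1247)
8^8 ≡ 355^2 = 126025 ≡ 78 (mod 1247)
8^16 ≡ 78^2 = 6084 ≡ 1096 (mod 1247)
8^32 ≡ 1096^2 = 1201216 ≡ 355 (mod 1247)
8^64 ≡ 355^2 = 126025 ≡ 78 (mod 1247)
8^128 ≡ 78^2 = 6084 ≡ 1096 (mod 1247)
8^256 ≡ 1096^2 = 1201216 ≡ 355 (mod 1247)
8^512 ≡ 355^2 = 126025 ≡ 78 (mod 1247)
8^1024 ≡ 78^2 = 6084 ≡ 1096 (mod 1247)
1246 = 1024 + 128 + 64 + 16 + 8 + 4 + 2 in binary powers of 2.
So 8^1246 ≡ 1096 · 1096 · 78 · 1096 · 78 · 355 · 64 ≡ 173 (mod 1247).
Since 173 ≠ 1, base 8 is a Fermat witness: 1247 is composite.

173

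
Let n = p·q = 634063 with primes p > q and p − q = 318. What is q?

Since p = q + 318, we have 634063 = q(q + 318), so q² + 318q − 634063 = 0.
Discriminant: 318² + 4·634063 = 101124 + 2536252 = 2637376; √2637376 = 1624.
q = (−318 + 1624)/2 = 653, and p = q + 318 = 971.
Check: 653 · 971 = 634063.

653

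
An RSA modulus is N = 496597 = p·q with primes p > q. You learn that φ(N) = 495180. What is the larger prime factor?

φ(n) = (p−1)(q−1) = n − (p+q) + 1, so p + q = 496597 − 495180 + 1 = 1418.
p and q are the roots of t² − 1418t + 496597 = 0.
Discriminant: 1418² − 4·496597 = 2010724 − 1986388 = 24336; √24336 = 156.
q = (1418 − 156)/2 = 631, p = (1418 + 156)/2 = 787.
Check: 631 · 787 = 496597.

787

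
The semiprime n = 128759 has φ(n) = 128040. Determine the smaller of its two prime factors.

331

φ(n) = (p−1)(q−1) = n − (p+q) + 1, so p + q = 128759 − 128040 + 1 = 720.
p and q are the roots of t² − 720t + 128759 = 0.
Discriminant: 720² − 4·128759 = 518400 − 515036 = 3364; √3364 = 58.
q = (720 − 58)/2 = 331, p = (720 + 58)/2 = 389.
Check: 331 · 389 = 128759.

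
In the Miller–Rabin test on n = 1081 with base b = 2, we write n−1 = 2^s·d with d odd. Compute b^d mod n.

100

1081 − 1 = 1080 = 2^3 · 135, so d = 135.
2^1 ≡ 2 (mod 1081)
2^2 ≡ 2^2 = 4 ≡ 4 (mod 1081)
2^4 ≡ 4^2 = 16 ≡ 16 (mod 1081)
2^8 ≡ 16^2 = 256 ≡ 256 (mod 1081)
2^16 ≡ 256^2 = 65536 ≡ 676 (mod 1081)
2^32 ≡ 676^2 = 456976 ≡ 794 (mod 1081)
2^64 ≡ 794^2 = 630436 ≡ 213 (mod 1081)
2^128 ≡ 213^2 = 45369 ≡ 1048 (mod 1081)
135 = 128 + 4 + 2 + 1 in binary powers of 2.
So 2^135 ≡ 1048 · 16 · 4 · 2 ≡ 100 (mod 1081).
Squaring chain: 100 → 271 → 1014; never reaches −1, so base 2 is a Miller–Rabin witness that 1081 is composite.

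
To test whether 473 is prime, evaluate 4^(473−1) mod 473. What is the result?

236

4^1 ≡ 4 (mod 473)
4^2 ≡ 4^2 = 16 ≡ 16 (mod 473)
4^4 ≡ 16^2 = 256 ≡ 256 (mod 473)
4^8 ≡ 256^2 = 65536 ≡ 262 (mod 473)
4^16 ≡ 262^2 = 68644 ≡ 59 (mod 473)
4^32 ≡ 59^2 = 3481 ≡ 170 (mod 473)
4^64 ≡ 170^2 = 28900 ≡ 47 (mod 473)
4^128 ≡ 47^2 = 2209 ≡ 317 (mod 473)
4^256 ≡ 317^2 = 100489 ≡ 213 (mod 473)
472 = 256 + 128 + 64 + 16 + 8 in binary powers of 2.
So 4^472 ≡ 213 · 317 · 47 · 59 · 262 ≡ 236 (mod 473).
Since 236 ≠ 1, base 4 is a Fermat witness: 473 is composite.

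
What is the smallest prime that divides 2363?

17

2363 is odd.
Digit sum 14, not divisible by 3.
Ends in 3: not divisible by 5.
7: 2363 = 7·337 + 4
11: 2363 = 11·214 + 9
13: 2363 = 13·181 + 10
17: 2363 = 17·139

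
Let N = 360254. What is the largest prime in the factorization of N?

360254 = 2 · 180127
180127 = 43 · 4189
4189 = 59 · 71
71 is prime.
So 360254 = 2 · 43 · 59 · 71; the largest prime factor is 71.

71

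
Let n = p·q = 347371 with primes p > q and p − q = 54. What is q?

Since p = q + 54, we have 347371 = q(q + 54), so q² + 54q − 347371 = 0.
Discriminant: 54² + 4·347371 = 2916 + 1389484 = 1392400; √1392400 = 1180.
q = (−54 + 1180)/2 = 563, and p = q + 54 = 617.
Check: 563 · 617 = 347371.

563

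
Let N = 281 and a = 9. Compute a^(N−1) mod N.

1

9^1 ≡ 9 (mod 281)
9^2 ≡ 9^2 = 81 ≡ 81 (mod 281)
9^4 ≡ 81^2 = 6561 ≡ 98 (mod 281)
9^8 ≡ 98^2 = 9604 ≡ 50 (mod 281)
9^16 ≡ 50^2 = 2500 ≡ 252 (mod 281)
9^32 ≡ 252^2 = 63504 ≡ 279 (mod 281)
9^64 ≡ 279^2 = 77841 ≡ 4 (mod 281)
9^128 ≡ 4^2 = 16 ≡ 16 (mod 281)
9^256 ≡ 16^2 = 256 ≡ 256 (mod 281)
280 = 256 + 16 + 8 in binary powers of 2.
So 9^280 ≡ 256 · 252 · 50 ≡ 1 (mod 281).
Since the result is 1, base 9 gives no evidence that 281 is composite.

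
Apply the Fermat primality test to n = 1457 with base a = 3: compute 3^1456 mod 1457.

3^1 ≡ 3 (mod 1457)
3^2 ≡ 3^2 = 9 ≡ 9 (mod 1457)
3^4 ≡ 9^2 = 81 ≡ 81 (mod 1457)
3^8 ≡ 81^2 = 6561 ≡ 733 (mod 1457)
3^16 ≡ 733^2 = 537289 ≡ 1113 (mod 1457)
3^32 ≡ 1113^2 = 1238769 ≡ 319 (mod 1457)
3^64 ≡ 319^2 = 101761 ≡ 1228 (mod 1457)
3^128 ≡ 1228^2 = 1507984 ≡ 1446 (mod 1457)
3^256 ≡ 1446^2 = 2090916 ≡ 121 (mod 1457)
3^512 ≡ 121^2 = 14641 ≡ 71 (mod 1457)
3^1024 ≡ 71^2 = 5041 ≡ 670 (mod 1457)
1456 = 1024 + 256 + 128 + 32 + 16 in binary powers of 2.
So 3^1456 ≡ 670 · 121 · 1446 · 319 · 1113 ≡ 307 (mod 1457).
Since 307 ≠ 1, base 3 is a Fermat witness: 1457 is composite.

307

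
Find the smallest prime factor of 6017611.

6017611 is odd.
Digit sum 22, not divisible by 3.
Ends in 1: not divisible by 5.
7: 6017611 = 7·859658 + 5
11: 6017611 = 11·547055 + 6
13: 6017611 = 13·462893 + 2
17: 6017611 = 17·353977 + 2
19: 6017611 = 19·316716 + 7
23: 6017611 = 23·261635 + 6
29: 6017611 = 29·207503 + 24
31: 6017611 = 31·194116 + 15
37: 6017611 = 37·162638 + 5
41: 6017611 = 41·146771

41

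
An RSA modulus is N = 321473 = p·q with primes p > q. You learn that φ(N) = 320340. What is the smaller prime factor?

φ(n) = (p−1)(q−1) = n − (p+q) + 1, so p + q = 321473 − 320340 + 1 = 1134.
p and q are the roots of t² − 1134t + 321473 = 0.
Discriminant: 1134² − 4·321473 = 1285956 − 1285892 = 64; √64 = 8.
q = (1134 − 8)/2 = 563, p = (1134 + 8)/2 = 571.
Check: 563 · 571 = 321473.

563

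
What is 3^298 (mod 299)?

3^1 ≡ 3 (mod 299)
3^2 ≡ 3^2 = 9 ≡ 9 (mod 299)
3^4 ≡ 9^2 = 81 ≡ 81 (mod 299)
3^8 ≡ 81^2 = 6561 ≡ 282 (mod 299)
3^16 ≡ 282^2 = 79524 ≡ 289 (mod 299)
3^32 ≡ 289^2 = 83521 ≡ 100 (mod 299)
3^64 ≡ 100^2 = 10000 ≡ 133 (mod 299)
3^128 ≡ 133^2 = 17689 ≡ 48 (mod 299)
3^256 ≡ 48^2 = 2304 ≡ 211 (mod 299)
298 = 256 + 32 + 8 + 2 in binary powers of 2.
So 3^298 ≡ 211 · 100 · 282 · 9 ≡ 3 (mod 299).
Since 3 ≠ 1, base 3 is a Fermat witness: 299 is composite.

3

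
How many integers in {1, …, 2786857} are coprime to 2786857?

2724480

Factor: 2786857 = 89 · 173 · 181.
φ(2786857) = (89−1) · (173−1) · (181−1) = 88 · 172 · 180 = 2724480.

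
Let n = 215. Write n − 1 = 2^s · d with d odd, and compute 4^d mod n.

215 − 1 = 214 = 2^1 · 107, so d = 107.
4^1 ≡ 4 (mod 215)
4^2 ≡ 4^2 = 16 ≡ 16 (mod 215)
4^4 ≡ 16^2 = 256 ≡ 41 (mod 215)
4^8 ≡ 41^2 = 1681 ≡ 176 (mod 215)
4^16 ≡ 176^2 = 30976 ≡ 16 (mod 215)
4^32 ≡ 16^2 = 256 ≡ 41 (mod 215)
4^64 ≡ 41^2 = 1681 ≡ 176 (mod 215)
107 = 64 + 32 + 8 + 2 + 1 in binary powers of 2.
So 4^107 ≡ 176 · 41 · 176 · 16 · 4 ≡ 59 (mod 215).
Squaring chain: 59; never reaches −1, so base 4 is a Miller–Rabin witness that 215 is composite.

59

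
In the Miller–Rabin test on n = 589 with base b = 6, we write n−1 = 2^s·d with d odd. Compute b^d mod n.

216

589 − 1 = 588 = 2^2 · 147, so d = 147.
6^1 ≡ 6 (mod 589)
6^2 ≡ 6^2 = 36 ≡ 36 (mod 589)
6^4 ≡ 36^2 = 1296 ≡ 118 (mod 589)
6^8 ≡ 118^2 = 13924 ≡ 377 (mod 589)
6^16 ≡ 377^2 = 142129 ≡ 180 (mod 589)
6^32 ≡ 180^2 = 32400 ≡ 5 (mod 589)
6^64 ≡ 5^2 = 25 ≡ 25 (mod 589)
6^128 ≡ 25^2 = 625 ≡ 36 (mod 589)
147 = 128 + 16 + 2 + 1 in binary powers of 2.
So 6^147 ≡ 36 · 180 · 36 · 6 ≡ 216 (mod 589).
Squaring chain: 216 → 125; never reaches −1, so base 6 is a Miller–Rabin witness that 589 is composite.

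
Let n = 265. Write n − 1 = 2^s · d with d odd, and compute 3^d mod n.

265 − 1 = 264 = 2^3 · 33, so d = 33.
3^1 ≡ 3 (mod 265)
3^2 ≡ 3^2 = 9 ≡ 9 (mod 265)
3^4 ≡ 9^2 = 81 ≡ 81 (mod 265)
3^8 ≡ 81^2 = 6561 ≡ 201 (mod 265)
3^16 ≡ 201^2 = 40401 ≡ 121 (mod 265)
3^32 ≡ 121^2 = 14641 ≡ 66 (mod 265)
33 = 32 + 1 in binary powers of 2.
So 3^33 ≡ 66 · 3 ≡ 198 (mod 265).
Squaring chain: 198 → 249 → 256; never reaches −1, so base 3 is a Miller–Rabin witness that 265 is composite.

198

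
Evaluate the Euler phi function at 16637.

Factor: 16637 = 127 · 131.
φ(16637) = (127−1) · (131−1) = 126 · 130 = 16380.

16380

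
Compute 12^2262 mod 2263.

593

12^1 ≡ 12 (mod 2263)
12^2 ≡ 12^2 = 144 ≡ 144 (mod 2263)
12^4 ≡ 144^2 = 20736 ≡ 369 (mod 2263)
12^8 ≡ 369^2 = 136161 ≡ 381 (mod 2263)
12^16 ≡ 381^2 = 145161 ≡ 329 (mod 2263)
12^32 ≡ 329^2 = 108241 ≡ 1880 (mod 2263)
12^64 ≡ 1880^2 = 3534400 ≡ 1857 (mod 2263)
12^128 ≡ 1857^2 = 3448449 ≡ 1900 (mod 2263)
12^256 ≡ 1900^2 = 3610000 ≡ 515 (mod 2263)
12^512 ≡ 515^2 = 265225 ≡ 454 (mod 2263)
12^1024 ≡ 454^2 = 206116 ≡ 183 (mod 2263)
12^2048 ≡ 183^2 = 33489 ≡ 1807 (mod 2263)
2262 = 2048 + 128 + 64 + 16 + 4 + 2 in binary powers of 2.
So 12^2262 ≡ 1807 · 1900 · 1857 · 329 · 369 · 144 ≡ 593 (mod 2263).
Since 593 ≠ 1, base 12 is a Fermat witness: 2263 is composite.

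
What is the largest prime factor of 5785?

5785 = 5 · 1157
1157 = 13 · 89
89 is prime.
So 5785 = 5 · 13 · 89; the largest prime factor is 89.

89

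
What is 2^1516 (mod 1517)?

2^1 ≡ 2 (mod 1517)
2^2 ≡ 2^2 = 4 ≡ 4 (mod 1517)
2^4 ≡ 4^2 = 16 ≡ 16 (mod 1517)
2^8 ≡ 16^2 = 256 ≡ 256 (mod 1517)
2^16 ≡ 256^2 = 65536 ≡ 305 (mod 1517)
2^32 ≡ 305^2 = 93025 ≡ 488 (mod 1517)
2^64 ≡ 488^2 = 238144 ≡ 1492 (mod 1517)
2^128 ≡ 1492^2 = 2226064 ≡ 625 (mod 1517)
2^256 ≡ 625^2 = 390625 ≡ 756 (mod 1517)
2^512 ≡ 756^2 = 571536 ≡ 1144 (mod 1517)
2^1024 ≡ 1144^2 = 1308736 ≡ 1082 (mod 1517)
1516 = 1024 + 256 + 128 + 64 + 32 + 8 + 4 in binary powers of 2.
So 2^1516 ≡ 1082 · 756 · 625 · 1492 · 488 · 256 · 16 ≡ 756 (mod 1517).
Since 756 ≠ 1, base 2 is a Fermat witness: 1517 is composite.

756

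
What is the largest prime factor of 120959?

97

120959 = 29 · 4171
4171 = 43 · 97
97 is prime.
So 120959 = 29 · 43 · 97; the largest prime factor is 97.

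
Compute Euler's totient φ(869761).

837312

Factor: 869761 = 43 · 113 · 179.
φ(869761) = (43−1) · (113−1) · (179−1) = 42 · 112 · 178 = 837312.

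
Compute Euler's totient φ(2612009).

2555280

Factor: 2612009 = 127 · 131 · 157.
φ(2612009) = (127−1) · (131−1) · (157−1) = 126 · 130 · 156 = 2555280.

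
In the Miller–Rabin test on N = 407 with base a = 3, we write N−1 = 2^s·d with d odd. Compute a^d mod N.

407 − 1 = 406 = 2^1 · 203, so d = 203.
3^1 ≡ 3 (mod 407)
3^2 ≡ 3^2 = 9 ≡ 9 (mod 407)
3^4 ≡ 9^2 = 81 ≡ 81 (mod 407)
3^8 ≡ 81^2 = 6561 ≡ 49 (mod 407)
3^16 ≡ 49^2 = 2401 ≡ 366 (mod 407)
3^32 ≡ 366^2 = 133956 ≡ 53 (mod 407)
3^64 ≡ 53^2 = 2809 ≡ 367 (mod 407)
3^128 ≡ 367^2 = 134689 ≡ 379 (mod 407)
203 = 128 + 64 + 8 + 2 + 1 in binary powers of 2.
So 3^203 ≡ 379 · 367 · 49 · 9 · 3 ≡ 280 (mod 407).
Squaring chain: 280; never reaches −1, so base 3 is a Miller–Rabin witness that 407 is composite.

280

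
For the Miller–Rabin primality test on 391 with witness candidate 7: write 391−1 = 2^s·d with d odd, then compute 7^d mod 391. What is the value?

391 − 1 = 390 = 2^1 · 195, so d = 195.
7^1 ≡ 7 (mod 391)
7^2 ≡ 7^2 = 49 ≡ 49 (mod 391)
7^4 ≡ 49^2 = 2401 ≡ 55 (mod 391)
7^8 ≡ 55^2 = 3025 ≡ 288 (mod 391)
7^16 ≡ 288^2 = 82944 ≡ 52 (mod 391)
7^32 ≡ 52^2 = 2704 ≡ 358 (mod 391)
7^64 ≡ 358^2 = 128164 ≡ 307 (mod 391)
7^128 ≡ 307^2 = 94249 ≡ 18 (mod 391)
195 = 128 + 64 + 2 + 1 in binary powers of 2.
So 7^195 ≡ 18 · 307 · 49 · 7 ≡ 241 (mod 391).
Squaring chain: 241; never reaches −1, so base 7 is a Miller–Rabin witness that 391 is composite.

241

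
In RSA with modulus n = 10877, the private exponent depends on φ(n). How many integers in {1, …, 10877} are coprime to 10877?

Factor: 10877 = 73 · 149.
φ(10877) = (73−1) · (149−1) = 72 · 148 = 10656.

10656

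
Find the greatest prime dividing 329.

47

329 = 7 · 47
47 is prime.
So 329 = 7 · 47; the largest prime factor is 47.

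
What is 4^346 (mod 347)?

4^1 ≡ 4 (mod 347)
4^2 ≡ 4^2 = 16 ≡ 16 (mod 347)
4^4 ≡ 16^2 = 256 ≡ 256 (mod 347)
4^8 ≡ 256^2 = 65536 ≡ 300 (mod 347)
4^16 ≡ 300^2 = 90000 ≡ 127 (mod 347)
4^32 ≡ 127^2 = 16129 ≡ 167 (mod 347)
4^64 ≡ 167^2 = 27889 ≡ 129 (mod 347)
4^128 ≡ 129^2 = 16641 ≡ 332 (mod 347)
4^256 ≡ 332^2 = 110224 ≡ 225 (mod 347)
346 = 256 + 64 + 16 + 8 + 2 in binary powers of 2.
So 4^346 ≡ 225 · 129 · 127 · 300 · 16 ≡ 1 (mod 347).
Since the result is 1, base 4 gives no evidence that 347 is composite.

1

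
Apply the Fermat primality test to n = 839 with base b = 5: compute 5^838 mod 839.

5^1 ≡ 5 (mod 839)
5^2 ≡ 5^2 = 25 ≡ 25 (mod 839)
5^4 ≡ 25^2 = 625 ≡ 625 (mod 839)
5^8 ≡ 625^2 = 390625 ≡ 490 (mod 839)
5^16 ≡ 490^2 = 240100 ≡ 146 (mod 839)
5^32 ≡ 146^2 = 21316 ≡ 341 (mod 839)
5^64 ≡ 341^2 = 116281 ≡ 499 (mod 839)
5^128 ≡ 499^2 = 249001 ≡ 657 (mod 839)
5^256 ≡ 657^2 = 431649 ≡ 403 (mod 839)
5^512 ≡ 403^2 = 162409 ≡ 482 (mod 839)
838 = 512 + 256 + 64 + 4 + 2 in binary powers of 2.
So 5^838 ≡ 482 · 403 · 499 · 625 · 25 ≡ 1 (mod 839).
Since the result is 1, base 5 gives no evidence that 839 is composite.

1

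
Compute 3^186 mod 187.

25

3^1 ≡ 3 (mod 187)
3^2 ≡ 3^2 = 9 ≡ 9 (mod 187)
3^4 ≡ 9^2 = 81 ≡ 81 (mod 187)
3^8 ≡ 81^2 = 6561 ≡ 16 (mod 187)
3^16 ≡ 16^2 = 256 ≡ 69 (mod 187)
3^32 ≡ 69^2 = 4761 ≡ 86 (mod 187)
3^64 ≡ 86^2 = 7396 ≡ 103 (mod 187)
3^128 ≡ 103^2 = 10609 ≡ 137 (mod 187)
186 = 128 + 32 + 16 + 8 + 2 in binary powers of 2.
So 3^186 ≡ 137 · 86 · 69 · 16 · 9 ≡ 25 (mod 187).
Since 25 ≠ 1, base 3 is a Fermat witness: 187 is composite.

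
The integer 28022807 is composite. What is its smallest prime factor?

28022807 is odd.
Digit sum 29, not divisible by 3.
Ends in 7: not divisible by 5.
7: 28022807 = 7·4003258 + 1
11: 28022807 = 11·2547527 + 10
13: 28022807 = 13·2155600 + 7
17: 28022807 = 17·1648400 + 7
19: 28022807 = 19·1474884 + 11
23: 28022807 = 23·1218382 + 21
29: 28022807 = 29·966303 + 20
31: 28022807 = 31·903961 + 16
37: 28022807 = 37·757373 + 6
41: 28022807 = 41·683483 + 4
43: 28022807 = 43·651693 + 8
47: 28022807 = 47·596229 + 44
53: 28022807 = 53·528732 + 11
59: 28022807 = 59·474962 + 49
61: 28022807 = 61·459390 + 17
67: 28022807 = 67·418250 + 57
71: 28022807 = 71·394687 + 30
73: 28022807 = 73·383874 + 5
79: 28022807 = 79·354719 + 6
83: 28022807 = 83·337624 + 15
89: 28022807 = 89·314863

89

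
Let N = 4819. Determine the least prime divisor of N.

4819 is odd.
Digit sum 22, not divisible by 3.
Ends in 9: not divisible by 5.
7: 4819 = 7·688 + 3
11: 4819 = 11·438 + 1
13: 4819 = 13·370 + 9
17: 4819 = 17·283 + 8
19: 4819 = 19·253 + 12
23: 4819 = 23·209 + 12
29: 4819 = 29·166 + 5
31: 4819 = 31·155 + 14
37: 4819 = 37·130 + 9
41: 4819 = 41·117 + 22
43: 4819 = 43·112 + 3
47: 4819 = 47·102 + 25
53: 4819 = 53·90 + 49
59: 4819 = 59·81 + 40
61: 4819 = 61·79

61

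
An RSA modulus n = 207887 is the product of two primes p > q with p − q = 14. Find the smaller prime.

Since p = q + 14, we have 207887 = q(q + 14), so q² + 14q − 207887 = 0.
Discriminant: 14² + 4·207887 = 196 + 831548 = 831744; √831744 = 912.
q = (−14 + 912)/2 = 449, and p = q + 14 = 463.
Check: 449 · 463 = 207887.

449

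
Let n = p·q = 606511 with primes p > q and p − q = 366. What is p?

983

Since p = q + 366, we have 606511 = q(q + 366), so q² + 366q − 606511 = 0.
Discriminant: 366² + 4·606511 = 133956 + 2426044 = 2560000; √2560000 = 1600.
q = (−366 + 1600)/2 = 617, and p = q + 366 = 983.
Check: 617 · 983 = 606511.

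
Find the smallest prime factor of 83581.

19

83581 is odd.
Digit sum 25, not divisible by 3.
Ends in 1: not divisible by 5.
7: 83581 = 7·11940 + 1
11: 83581 = 11·7598 + 3
13: 83581 = 13·6429 + 4
17: 83581 = 17·4916 + 9
19: 83581 = 19·4399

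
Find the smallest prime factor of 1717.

17

1717 is odd.
Digit sum 16, not divisible by 3.
Ends in 7: not divisible by 5.
7: 1717 = 7·245 + 2
11: 1717 = 11·156 + 1
13: 1717 = 13·132 + 1
17: 1717 = 17·101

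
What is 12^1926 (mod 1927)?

1840

12^1 ≡ 12 (mod 1927)
12^2 ≡ 12^2 = 144 ≡ 144 (mod 1927)
12^4 ≡ 144^2 = 20736 ≡ 1466 (mod 1927)
12^8 ≡ 1466^2 = 2149156 ≡ 551 (mod 1927)
12^16 ≡ 551^2 = 303601 ≡ 1062 (mod 1927)
12^32 ≡ 1062^2 = 1127844 ≡ 549 (mod 1927)
12^64 ≡ 549^2 = 301401 ≡ 789 (mod 1927)
12^128 ≡ 789^2 = 622521 ≡ 100 (mod 1927)
12^256 ≡ 100^2 = 10000 ≡ 365 (mod 1927)
12^512 ≡ 365^2 = 133225 ≡ 262 (mod 1927)
12^1024 ≡ 262^2 = 68644 ≡ 1199 (mod 1927)
1926 = 1024 + 512 + 256 + 128 + 4 + 2 in binary powers of 2.
So 12^1926 ≡ 1199 · 262 · 365 · 100 · 1466 · 144 ≡ 1840 (mod 1927).
Since 1840 ≠ 1, base 12 is a Fermat witness: 1927 is composite.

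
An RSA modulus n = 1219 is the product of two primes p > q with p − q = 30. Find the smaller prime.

23

Since p = q + 30, we have 1219 = q(q + 30), so q² + 30q − 1219 = 0.
Discriminant: 30² + 4·1219 = 900 + 4876 = 5776; √5776 = 76.
q = (−30 + 76)/2 = 23, and p = q + 30 = 53.
Check: 23 · 53 = 1219.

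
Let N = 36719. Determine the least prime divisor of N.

73

36719 is odd.
Digit sum 26, not divisible by 3.
Ends in 9: not divisible by 5.
7: 36719 = 7·5245 + 4
11: 36719 = 11·3338 + 1
13: 36719 = 13·2824 + 7
17: 36719 = 17·2159 + 16
19: 36719 = 19·1932 + 11
23: 36719 = 23·1596 + 11
29: 36719 = 29·1266 + 5
31: 36719 = 31·1184 + 15
37: 36719 = 37·992 + 15
41: 36719 = 41·895 + 24
43: 36719 = 43·853 + 40
47: 36719 = 47·781 + 12
53: 36719 = 53·692 + 43
59: 36719 = 59·622 + 21
61: 36719 = 61·601 + 58
67: 36719 = 67·548 + 3
71: 36719 = 71·517 + 12
73: 36719 = 73·503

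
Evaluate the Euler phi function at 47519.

Factor: 47519 = 19 · 41 · 61.
φ(47519) = (19−1) · (41−1) · (61−1) = 18 · 40 · 60 = 43200.

43200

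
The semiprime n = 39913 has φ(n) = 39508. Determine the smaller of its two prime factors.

167

φ(n) = (p−1)(q−1) = n − (p+q) + 1, so p + q = 39913 − 39508 + 1 = 406.
p and q are the roots of t² − 406t + 39913 = 0.
Discriminant: 406² − 4·39913 = 164836 − 159652 = 5184; √5184 = 72.
q = (406 − 72)/2 = 167, p = (406 + 72)/2 = 239.
Check: 167 · 239 = 39913.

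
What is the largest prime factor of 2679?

47

2679 = 3 · 893
893 = 19 · 47
47 is prime.
So 2679 = 3 · 19 · 47; the largest prime factor is 47.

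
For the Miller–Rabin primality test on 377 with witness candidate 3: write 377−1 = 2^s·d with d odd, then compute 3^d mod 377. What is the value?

308

377 − 1 = 376 = 2^3 · 47, so d = 47.
3^1 ≡ 3 (mod 377)
3^2 ≡ 3^2 = 9 ≡ 9 (mod 377)
3^4 ≡ 9^2 = 81 ≡ 81 (mod 377)
3^8 ≡ 81^2 = 6561 ≡ 152 (mod 377)
3^16 ≡ 152^2 = 23104 ≡ 107 (mod 377)
3^32 ≡ 107^2 = 11449 ≡ 139 (mod 377)
47 = 32 + 8 + 4 + 2 + 1 in binary powers of 2.
So 3^47 ≡ 139 · 152 · 81 · 9 · 3 ≡ 308 (mod 377).
Squaring chain: 308 → 237 → 373; never reaches −1, so base 3 is a Miller–Rabin witness that 377 is composite.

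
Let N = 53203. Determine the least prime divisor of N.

83

53203 is odd.
Digit sum 13, not divisible by 3.
Ends in 3: not divisible by 5.
7: 53203 = 7·7600 + 3
11: 53203 = 11·4836 + 7
13: 53203 = 13·4092 + 7
17: 53203 = 17·3129 + 10
19: 53203 = 19·2800 + 3
23: 53203 = 23·2313 + 4
29: 53203 = 29·1834 + 17
31: 53203 = 31·1716 + 7
37: 53203 = 37·1437 + 34
41: 53203 = 41·1297 + 26
43: 53203 = 43·1237 + 12
47: 53203 = 47·1131 + 46
53: 53203 = 53·1003 + 44
59: 53203 = 59·901 + 44
61: 53203 = 61·872 + 11
67: 53203 = 67·794 + 5
71: 53203 = 71·749 + 24
73: 53203 = 73·728 + 59
79: 53203 = 79·673 + 36
83: 53203 = 83·641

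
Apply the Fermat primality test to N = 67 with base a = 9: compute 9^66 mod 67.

9^1 ≡ 9 (mod 67)
9^2 ≡ 9^2 = 81 ≡ 14 (mod 67)
9^4 ≡ 14^2 = 196 ≡ 62 (mod 67)
9^8 ≡ 62^2 = 3844 ≡ 25 (mod 67)
9^16 ≡ 25^2 = 625 ≡ 22 (mod 67)
9^32 ≡ 22^2 = 484 ≡ 15 (mod 67)
9^64 ≡ 15^2 = 225 ≡ 24 (mod 67)
66 = 64 + 2 in binary powers of 2.
So 9^66 ≡ 24 · 14 ≡ 1 (mod 67).
Since the result is 1, base 9 gives no evidence that 67 is composite.

1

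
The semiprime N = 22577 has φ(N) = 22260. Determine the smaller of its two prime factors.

107

φ(n) = (p−1)(q−1) = n − (p+q) + 1, so p + q = 22577 − 22260 + 1 = 318.
p and q are the roots of t² − 318t + 22577 = 0.
Discriminant: 318² − 4·22577 = 101124 − 90308 = 10816; √10816 = 104.
q = (318 − 104)/2 = 107, p = (318 + 104)/2 = 211.
Check: 107 · 211 = 22577.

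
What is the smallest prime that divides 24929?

97

24929 is odd.
Digit sum 26, not divisible by 3.
Ends in 9: not divisible by 5.
7: 24929 = 7·3561 + 2
11: 24929 = 11·2266 + 3
13: 24929 = 13·1917 + 8
17: 24929 = 17·1466 + 7
19: 24929 = 19·1312 + 1
23: 24929 = 23·1083 + 20
29: 24929 = 29·859 + 18
31: 24929 = 31·804 + 5
37: 24929 = 37·673 + 28
41: 24929 = 41·608 + 1
43: 24929 = 43·579 + 32
47: 24929 = 47·530 + 19
53: 24929 = 53·470 + 19
59: 24929 = 59·422 + 31
61: 24929 = 61·408 + 41
67: 24929 = 67·372 + 5
71: 24929 = 71·351 + 8
73: 24929 = 73·341 + 36
79: 24929 = 79·315 + 44
83: 24929 = 83·300 + 29
89: 24929 = 89·280 + 9
97: 24929 = 97·257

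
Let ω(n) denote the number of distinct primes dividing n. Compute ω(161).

2

161 = 7 · 23
161 = 7 · 23, which has 2 distinct prime factors.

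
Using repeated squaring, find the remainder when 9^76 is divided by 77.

9

9^1 ≡ 9 (mod 77)
9^2 ≡ 9^2 = 81 ≡ 4 (mod 77)
9^4 ≡ 4^2 = 16 ≡ 16 (mod 77)
9^8 ≡ 16^2 = 256 ≡ 25 (mod 77)
9^16 ≡ 25^2 = 625 ≡ 9 (mod 77)
9^32 ≡ 9^2 = 81 ≡ 4 (mod 77)
9^64 ≡ 4^2 = 16 ≡ 16 (mod 77)
76 = 64 + 8 + 4 in binary powers of 2.
So 9^76 ≡ 16 · 25 · 16 ≡ 9 (mod 77).
Since 9 ≠ 1, base 9 is a Fermat witness: 77 is composite.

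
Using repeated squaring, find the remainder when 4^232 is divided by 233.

4^1 ≡ 4 (mod 233)
4^2 ≡ 4^2 = 16 ≡ 16 (mod 233)
4^4 ≡ 16^2 = 256 ≡ 23 (mod 233)
4^8 ≡ 23^2 = 529 ≡ 63 (mod 233)
4^16 ≡ 63^2 = 3969 ≡ 8 (mod 233)
4^32 ≡ 8^2 = 64 ≡ 64 (mod 233)
4^64 ≡ 64^2 = 4096 ≡ 135 (mod 233)
4^128 ≡ 135^2 = 18225 ≡ 51 (mod 233)
232 = 128 + 64 + 32 + 8 in binary powers of 2.
So 4^232 ≡ 51 · 135 · 64 · 63 ≡ 1 (mod 233).
Since the result is 1, base 4 gives no evidence that 233 is composite.

1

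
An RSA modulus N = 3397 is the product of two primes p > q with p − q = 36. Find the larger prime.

79

Since p = q + 36, we have 3397 = q(q + 36), so q² + 36q − 3397 = 0.
Discriminant: 36² + 4·3397 = 1296 + 13588 = 14884; √14884 = 122.
q = (−36 + 122)/2 = 43, and p = q + 36 = 79.
Check: 43 · 79 = 3397.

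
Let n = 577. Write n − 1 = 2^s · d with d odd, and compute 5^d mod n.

577 − 1 = 576 = 2^6 · 9, so d = 9.
5^1 ≡ 5 (mod 577)
5^2 ≡ 5^2 = 25 ≡ 25 (mod 577)
5^4 ≡ 25^2 = 625 ≡ 48 (mod 577)
5^8 ≡ 48^2 = 2304 ≡ 573 (mod 577)
9 = 8 + 1 in binary powers of 2.
So 5^9 ≡ 573 · 5 ≡ 557 (mod 577).
Squaring chain: 557 → 400 → 171 → 391 → 553 → 576; reaches −1, so base 5 does not prove 577 composite.

557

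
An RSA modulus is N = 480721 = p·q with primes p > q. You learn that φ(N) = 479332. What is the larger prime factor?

743

φ(n) = (p−1)(q−1) = n − (p+q) + 1, so p + q = 480721 − 479332 + 1 = 1390.
p and q are the roots of t² − 1390t + 480721 = 0.
Discriminant: 1390² − 4·480721 = 1932100 − 1922884 = 9216; √9216 = 96.
q = (1390 − 96)/2 = 647, p = (1390 + 96)/2 = 743.
Check: 647 · 743 = 480721.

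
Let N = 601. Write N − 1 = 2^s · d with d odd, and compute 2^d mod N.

601 − 1 = 600 = 2^3 · 75, so d = 75.
2^1 ≡ 2 (mod 601)
2^2 ≡ 2^2 = 4 ≡ 4 (mod 601)
2^4 ≡ 4^2 = 16 ≡ 16 (mod 601)
2^8 ≡ 16^2 = 256 ≡ 256 (mod 601)
2^16 ≡ 256^2 = 65536 ≡ 27 (mod 601)
2^32 ≡ 27^2 = 729 ≡ 128 (mod 601)
2^64 ≡ 128^2 = 16384 ≡ 157 (mod 601)
75 = 64 + 8 + 2 + 1 in binary powers of 2.
So 2^75 ≡ 157 · 256 · 4 · 2 ≡ 1 (mod 601).
Since 2^d ≡ 1 (mod 601), base 2 does not prove 601 composite.

1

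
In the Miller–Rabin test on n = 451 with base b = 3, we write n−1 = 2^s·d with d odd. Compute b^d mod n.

331

451 − 1 = 450 = 2^1 · 225, so d = 225.
3^1 ≡ 3 (mod 451)
3^2 ≡ 3^2 = 9 ≡ 9 (mod 451)
3^4 ≡ 9^2 = 81 ≡ 81 (mod 451)
3^8 ≡ 81^2 = 6561 ≡ 247 (mod 451)
3^16 ≡ 247^2 = 61009 ≡ 124 (mod 451)
3^32 ≡ 124^2 = 15376 ≡ 42 (mod 451)
3^64 ≡ 42^2 = 1764 ≡ 411 (mod 451)
3^128 ≡ 411^2 = 168921 ≡ 247 (mod 451)
225 = 128 + 64 + 32 + 1 in binary powers of 2.
So 3^225 ≡ 247 · 411 · 42 · 3 ≡ 331 (mod 451).
Squaring chain: 331; never reaches −1, so base 3 is a Miller–Rabin witness that 451 is composite.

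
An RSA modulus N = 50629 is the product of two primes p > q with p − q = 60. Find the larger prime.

257

Since p = q + 60, we have 50629 = q(q + 60), so q² + 60q − 50629 = 0.
Discriminant: 60² + 4·50629 = 3600 + 202516 = 206116; √206116 = 454.
q = (−60 + 454)/2 = 197, and p = q + 60 = 257.
Check: 197 · 257 = 50629.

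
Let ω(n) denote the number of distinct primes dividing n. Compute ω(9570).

9570 = 2 · 4785
4785 = 3 · 1595
1595 = 5 · 319
319 = 11 · 29
9570 = 2 · 3 · 5 · 11 · 29, which has 5 distinct prime factors.

5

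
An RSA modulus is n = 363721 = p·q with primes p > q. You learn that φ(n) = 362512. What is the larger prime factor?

653

φ(n) = (p−1)(q−1) = n − (p+q) + 1, so p + q = 363721 − 362512 + 1 = 1210.
p and q are the roots of t² − 1210t + 363721 = 0.
Discriminant: 1210² − 4·363721 = 1464100 − 1454884 = 9216; √9216 = 96.
q = (1210 − 96)/2 = 557, p = (1210 + 96)/2 = 653.
Check: 557 · 653 = 363721.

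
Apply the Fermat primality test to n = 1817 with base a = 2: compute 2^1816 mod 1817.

2^1 ≡ 2 (mod 1817)
2^2 ≡ 2^2 = 4 ≡ 4 (mod 1817)
2^4 ≡ 4^2 = 16 ≡ 16 (mod 1817)
2^8 ≡ 16^2 = 256 ≡ 256 (mod 1817)
2^16 ≡ 256^2 = 65536 ≡ 124 (mod 1817)
2^32 ≡ 124^2 = 15376 ≡ 840 (mod 1817)
2^64 ≡ 840^2 = 705600 ≡ 604 (mod 1817)
2^128 ≡ 604^2 = 364816 ≡ 1416 (mod 1817)
2^256 ≡ 1416^2 = 2005056 ≡ 905 (mod 1817)
2^512 ≡ 905^2 = 819025 ≡ 1375 (mod 1817)
2^1024 ≡ 1375^2 = 1890625 ≡ 945 (mod 1817)
1816 = 1024 + 512 + 256 + 16 + 8 in binary powers of 2.
So 2^1816 ≡ 945 · 1375 · 905 · 124 · 256 ≡ 1221 (mod 1817).
Since 1221 ≠ 1, base 2 is a Fermat witness: 1817 is composite.

1221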